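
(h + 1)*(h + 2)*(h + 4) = h^3 + 7*h^2 + 14*h + 8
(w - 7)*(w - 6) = w^2 - 13*w + 42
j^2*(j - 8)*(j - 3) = j^4 - 11*j^3 + 24*j^2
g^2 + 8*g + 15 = (g + 3)*(g + 5)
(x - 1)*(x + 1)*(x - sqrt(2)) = x^3 - sqrt(2)*x^2 - x + sqrt(2)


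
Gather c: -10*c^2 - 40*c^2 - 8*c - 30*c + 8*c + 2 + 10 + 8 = -50*c^2 - 30*c + 20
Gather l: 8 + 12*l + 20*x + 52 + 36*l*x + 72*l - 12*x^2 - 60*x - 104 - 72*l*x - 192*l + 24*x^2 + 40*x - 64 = l*(-36*x - 108) + 12*x^2 - 108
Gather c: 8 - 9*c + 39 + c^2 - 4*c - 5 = c^2 - 13*c + 42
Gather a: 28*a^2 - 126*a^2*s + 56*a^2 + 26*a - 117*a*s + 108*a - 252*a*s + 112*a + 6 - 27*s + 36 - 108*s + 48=a^2*(84 - 126*s) + a*(246 - 369*s) - 135*s + 90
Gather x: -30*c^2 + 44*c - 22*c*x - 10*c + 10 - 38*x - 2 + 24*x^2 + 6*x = -30*c^2 + 34*c + 24*x^2 + x*(-22*c - 32) + 8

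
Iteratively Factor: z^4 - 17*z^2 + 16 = (z + 1)*(z^3 - z^2 - 16*z + 16) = (z + 1)*(z + 4)*(z^2 - 5*z + 4) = (z - 1)*(z + 1)*(z + 4)*(z - 4)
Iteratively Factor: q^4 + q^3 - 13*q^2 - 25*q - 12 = (q + 3)*(q^3 - 2*q^2 - 7*q - 4) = (q + 1)*(q + 3)*(q^2 - 3*q - 4) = (q - 4)*(q + 1)*(q + 3)*(q + 1)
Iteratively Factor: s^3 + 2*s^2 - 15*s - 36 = (s - 4)*(s^2 + 6*s + 9) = (s - 4)*(s + 3)*(s + 3)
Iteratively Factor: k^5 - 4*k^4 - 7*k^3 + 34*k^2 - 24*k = (k + 3)*(k^4 - 7*k^3 + 14*k^2 - 8*k) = (k - 2)*(k + 3)*(k^3 - 5*k^2 + 4*k) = k*(k - 2)*(k + 3)*(k^2 - 5*k + 4) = k*(k - 4)*(k - 2)*(k + 3)*(k - 1)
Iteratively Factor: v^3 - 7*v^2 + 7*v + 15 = (v - 5)*(v^2 - 2*v - 3) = (v - 5)*(v - 3)*(v + 1)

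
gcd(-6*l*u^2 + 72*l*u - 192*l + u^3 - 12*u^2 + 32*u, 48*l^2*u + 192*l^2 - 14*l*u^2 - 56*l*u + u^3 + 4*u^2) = -6*l + u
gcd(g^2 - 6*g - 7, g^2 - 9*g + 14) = g - 7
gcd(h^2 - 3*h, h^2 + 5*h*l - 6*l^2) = 1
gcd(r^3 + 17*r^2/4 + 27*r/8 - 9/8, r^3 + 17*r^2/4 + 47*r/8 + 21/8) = r + 3/2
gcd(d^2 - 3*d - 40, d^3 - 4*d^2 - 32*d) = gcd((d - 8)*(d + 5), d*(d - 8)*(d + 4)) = d - 8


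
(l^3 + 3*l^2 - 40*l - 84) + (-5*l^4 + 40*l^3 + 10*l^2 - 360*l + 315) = -5*l^4 + 41*l^3 + 13*l^2 - 400*l + 231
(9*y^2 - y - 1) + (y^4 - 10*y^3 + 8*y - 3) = y^4 - 10*y^3 + 9*y^2 + 7*y - 4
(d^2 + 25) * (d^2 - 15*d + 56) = d^4 - 15*d^3 + 81*d^2 - 375*d + 1400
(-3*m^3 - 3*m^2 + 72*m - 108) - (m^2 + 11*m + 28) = -3*m^3 - 4*m^2 + 61*m - 136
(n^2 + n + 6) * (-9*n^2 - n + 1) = -9*n^4 - 10*n^3 - 54*n^2 - 5*n + 6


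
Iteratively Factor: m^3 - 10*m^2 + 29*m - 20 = (m - 1)*(m^2 - 9*m + 20) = (m - 4)*(m - 1)*(m - 5)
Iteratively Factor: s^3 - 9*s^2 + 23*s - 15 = (s - 3)*(s^2 - 6*s + 5) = (s - 5)*(s - 3)*(s - 1)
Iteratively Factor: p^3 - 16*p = (p + 4)*(p^2 - 4*p) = (p - 4)*(p + 4)*(p)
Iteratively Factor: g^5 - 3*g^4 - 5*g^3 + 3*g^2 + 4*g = (g - 1)*(g^4 - 2*g^3 - 7*g^2 - 4*g) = (g - 1)*(g + 1)*(g^3 - 3*g^2 - 4*g) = (g - 4)*(g - 1)*(g + 1)*(g^2 + g) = (g - 4)*(g - 1)*(g + 1)^2*(g)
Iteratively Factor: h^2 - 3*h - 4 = (h - 4)*(h + 1)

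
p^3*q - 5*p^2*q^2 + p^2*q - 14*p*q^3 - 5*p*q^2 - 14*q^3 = (p - 7*q)*(p + 2*q)*(p*q + q)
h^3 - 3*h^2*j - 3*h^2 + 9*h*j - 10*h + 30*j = (h - 5)*(h + 2)*(h - 3*j)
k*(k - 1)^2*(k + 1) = k^4 - k^3 - k^2 + k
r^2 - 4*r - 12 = (r - 6)*(r + 2)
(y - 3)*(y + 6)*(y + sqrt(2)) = y^3 + sqrt(2)*y^2 + 3*y^2 - 18*y + 3*sqrt(2)*y - 18*sqrt(2)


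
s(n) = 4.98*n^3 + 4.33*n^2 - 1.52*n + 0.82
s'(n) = 14.94*n^2 + 8.66*n - 1.52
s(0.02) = 0.79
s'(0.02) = -1.34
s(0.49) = 1.70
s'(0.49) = 6.31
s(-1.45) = -3.05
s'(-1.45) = 17.33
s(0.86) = 5.88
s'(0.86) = 16.98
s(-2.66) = -58.23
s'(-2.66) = 81.15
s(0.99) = 8.39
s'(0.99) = 21.70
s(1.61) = 30.38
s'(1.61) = 51.15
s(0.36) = 1.07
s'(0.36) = 3.53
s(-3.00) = -90.11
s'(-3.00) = 106.96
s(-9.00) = -3265.19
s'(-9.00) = 1130.68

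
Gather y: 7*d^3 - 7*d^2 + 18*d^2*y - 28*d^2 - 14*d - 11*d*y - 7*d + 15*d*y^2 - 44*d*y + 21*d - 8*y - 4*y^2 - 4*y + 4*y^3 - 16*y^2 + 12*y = 7*d^3 - 35*d^2 + 4*y^3 + y^2*(15*d - 20) + y*(18*d^2 - 55*d)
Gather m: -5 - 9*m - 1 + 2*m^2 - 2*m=2*m^2 - 11*m - 6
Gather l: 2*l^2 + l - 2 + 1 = 2*l^2 + l - 1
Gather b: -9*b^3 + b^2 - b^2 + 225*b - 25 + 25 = -9*b^3 + 225*b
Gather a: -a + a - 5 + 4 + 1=0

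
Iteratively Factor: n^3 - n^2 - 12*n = (n + 3)*(n^2 - 4*n) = (n - 4)*(n + 3)*(n)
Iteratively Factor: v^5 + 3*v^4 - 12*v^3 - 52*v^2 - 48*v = (v - 4)*(v^4 + 7*v^3 + 16*v^2 + 12*v) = (v - 4)*(v + 3)*(v^3 + 4*v^2 + 4*v) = (v - 4)*(v + 2)*(v + 3)*(v^2 + 2*v) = (v - 4)*(v + 2)^2*(v + 3)*(v)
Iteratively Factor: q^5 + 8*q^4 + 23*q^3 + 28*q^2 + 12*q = (q + 2)*(q^4 + 6*q^3 + 11*q^2 + 6*q) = (q + 1)*(q + 2)*(q^3 + 5*q^2 + 6*q) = (q + 1)*(q + 2)*(q + 3)*(q^2 + 2*q) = (q + 1)*(q + 2)^2*(q + 3)*(q)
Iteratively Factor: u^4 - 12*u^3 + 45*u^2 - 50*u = (u - 2)*(u^3 - 10*u^2 + 25*u) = (u - 5)*(u - 2)*(u^2 - 5*u) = u*(u - 5)*(u - 2)*(u - 5)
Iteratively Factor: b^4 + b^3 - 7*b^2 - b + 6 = (b - 1)*(b^3 + 2*b^2 - 5*b - 6) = (b - 2)*(b - 1)*(b^2 + 4*b + 3) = (b - 2)*(b - 1)*(b + 1)*(b + 3)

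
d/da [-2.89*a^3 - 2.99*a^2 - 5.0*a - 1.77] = -8.67*a^2 - 5.98*a - 5.0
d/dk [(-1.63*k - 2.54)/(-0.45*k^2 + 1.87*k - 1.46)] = (-0.7335*k^2 - 2.286*k + 7.1296)/(0.2025*k^4 - 1.683*k^3 + 4.8109*k^2 - 5.4604*k + 2.1316)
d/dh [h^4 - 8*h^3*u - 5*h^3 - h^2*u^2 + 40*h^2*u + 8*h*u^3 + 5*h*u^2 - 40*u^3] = 4*h^3 - 24*h^2*u - 15*h^2 - 2*h*u^2 + 80*h*u + 8*u^3 + 5*u^2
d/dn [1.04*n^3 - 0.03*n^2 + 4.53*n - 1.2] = 3.12*n^2 - 0.06*n + 4.53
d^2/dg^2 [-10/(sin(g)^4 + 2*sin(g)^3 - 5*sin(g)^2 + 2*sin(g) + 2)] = 20*(8*sin(g)^8 + 23*sin(g)^7 - 22*sin(g)^6 - 86*sin(g)^5 + 59*sin(g)^4 + 43*sin(g)^3 - 53*sin(g)^2 + 40*sin(g) - 14)/(sin(g)^4 + 2*sin(g)^3 - 5*sin(g)^2 + 2*sin(g) + 2)^3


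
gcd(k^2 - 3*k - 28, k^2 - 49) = k - 7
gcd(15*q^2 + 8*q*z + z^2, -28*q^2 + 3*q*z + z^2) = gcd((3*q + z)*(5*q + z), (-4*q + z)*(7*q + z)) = 1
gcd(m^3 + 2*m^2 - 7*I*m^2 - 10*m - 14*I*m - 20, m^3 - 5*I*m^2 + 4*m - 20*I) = m^2 - 7*I*m - 10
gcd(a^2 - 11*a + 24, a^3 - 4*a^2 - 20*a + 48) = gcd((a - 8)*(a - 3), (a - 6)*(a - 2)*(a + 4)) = 1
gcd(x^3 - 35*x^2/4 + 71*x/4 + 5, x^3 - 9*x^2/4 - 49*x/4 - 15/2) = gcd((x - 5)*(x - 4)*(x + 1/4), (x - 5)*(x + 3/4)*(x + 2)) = x - 5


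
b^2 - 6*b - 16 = (b - 8)*(b + 2)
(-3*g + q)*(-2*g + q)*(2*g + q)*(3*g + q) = 36*g^4 - 13*g^2*q^2 + q^4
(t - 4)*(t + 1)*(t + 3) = t^3 - 13*t - 12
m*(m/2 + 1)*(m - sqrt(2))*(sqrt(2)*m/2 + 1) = sqrt(2)*m^4/4 + sqrt(2)*m^3/2 - sqrt(2)*m^2/2 - sqrt(2)*m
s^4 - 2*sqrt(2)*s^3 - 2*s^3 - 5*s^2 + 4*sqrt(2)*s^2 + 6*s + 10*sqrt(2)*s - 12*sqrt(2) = (s - 3)*(s - 1)*(s + 2)*(s - 2*sqrt(2))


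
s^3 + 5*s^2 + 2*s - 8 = (s - 1)*(s + 2)*(s + 4)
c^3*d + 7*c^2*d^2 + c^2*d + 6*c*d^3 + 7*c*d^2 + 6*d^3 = (c + d)*(c + 6*d)*(c*d + d)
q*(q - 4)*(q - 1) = q^3 - 5*q^2 + 4*q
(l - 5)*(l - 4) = l^2 - 9*l + 20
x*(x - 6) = x^2 - 6*x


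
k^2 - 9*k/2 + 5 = (k - 5/2)*(k - 2)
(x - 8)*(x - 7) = x^2 - 15*x + 56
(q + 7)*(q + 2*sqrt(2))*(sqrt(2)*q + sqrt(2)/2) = sqrt(2)*q^3 + 4*q^2 + 15*sqrt(2)*q^2/2 + 7*sqrt(2)*q/2 + 30*q + 14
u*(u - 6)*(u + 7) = u^3 + u^2 - 42*u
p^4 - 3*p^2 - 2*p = p*(p - 2)*(p + 1)^2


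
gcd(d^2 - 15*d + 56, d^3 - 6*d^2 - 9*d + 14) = d - 7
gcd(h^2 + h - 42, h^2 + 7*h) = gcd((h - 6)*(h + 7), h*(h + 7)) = h + 7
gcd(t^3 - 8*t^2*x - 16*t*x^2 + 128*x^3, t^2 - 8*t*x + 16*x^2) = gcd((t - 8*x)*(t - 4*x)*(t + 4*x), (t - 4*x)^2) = -t + 4*x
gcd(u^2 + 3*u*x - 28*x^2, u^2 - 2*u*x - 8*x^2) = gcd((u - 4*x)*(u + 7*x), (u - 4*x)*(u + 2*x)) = -u + 4*x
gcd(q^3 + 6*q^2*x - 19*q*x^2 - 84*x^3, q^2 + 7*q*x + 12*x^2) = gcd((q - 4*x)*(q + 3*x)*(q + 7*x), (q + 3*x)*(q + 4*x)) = q + 3*x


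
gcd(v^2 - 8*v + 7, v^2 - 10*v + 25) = 1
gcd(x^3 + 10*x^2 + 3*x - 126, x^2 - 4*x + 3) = x - 3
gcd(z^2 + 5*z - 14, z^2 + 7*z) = z + 7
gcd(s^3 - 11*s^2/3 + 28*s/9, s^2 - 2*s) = s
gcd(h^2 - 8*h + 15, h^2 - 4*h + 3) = h - 3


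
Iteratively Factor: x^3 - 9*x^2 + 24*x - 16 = (x - 4)*(x^2 - 5*x + 4) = (x - 4)^2*(x - 1)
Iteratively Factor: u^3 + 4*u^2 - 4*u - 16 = (u + 4)*(u^2 - 4) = (u + 2)*(u + 4)*(u - 2)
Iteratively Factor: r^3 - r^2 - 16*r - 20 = (r + 2)*(r^2 - 3*r - 10) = (r + 2)^2*(r - 5)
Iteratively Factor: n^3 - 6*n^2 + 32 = (n - 4)*(n^2 - 2*n - 8) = (n - 4)^2*(n + 2)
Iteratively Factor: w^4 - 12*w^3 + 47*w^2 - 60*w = (w - 5)*(w^3 - 7*w^2 + 12*w) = w*(w - 5)*(w^2 - 7*w + 12) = w*(w - 5)*(w - 4)*(w - 3)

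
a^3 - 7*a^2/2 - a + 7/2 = (a - 7/2)*(a - 1)*(a + 1)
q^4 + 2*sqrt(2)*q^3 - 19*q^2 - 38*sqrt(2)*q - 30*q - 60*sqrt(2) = (q - 5)*(q + 2)*(q + 3)*(q + 2*sqrt(2))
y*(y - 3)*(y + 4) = y^3 + y^2 - 12*y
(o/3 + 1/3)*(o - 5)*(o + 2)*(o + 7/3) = o^4/3 + o^3/9 - 53*o^2/9 - 121*o/9 - 70/9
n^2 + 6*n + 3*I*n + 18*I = (n + 6)*(n + 3*I)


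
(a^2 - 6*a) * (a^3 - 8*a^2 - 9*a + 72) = a^5 - 14*a^4 + 39*a^3 + 126*a^2 - 432*a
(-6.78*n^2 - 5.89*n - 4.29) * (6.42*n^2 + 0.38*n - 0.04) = -43.5276*n^4 - 40.3902*n^3 - 29.5088*n^2 - 1.3946*n + 0.1716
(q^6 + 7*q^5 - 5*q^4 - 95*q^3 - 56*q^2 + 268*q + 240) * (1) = q^6 + 7*q^5 - 5*q^4 - 95*q^3 - 56*q^2 + 268*q + 240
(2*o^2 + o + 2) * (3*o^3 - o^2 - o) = 6*o^5 + o^4 + 3*o^3 - 3*o^2 - 2*o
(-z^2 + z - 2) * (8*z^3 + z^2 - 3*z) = -8*z^5 + 7*z^4 - 12*z^3 - 5*z^2 + 6*z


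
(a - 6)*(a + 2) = a^2 - 4*a - 12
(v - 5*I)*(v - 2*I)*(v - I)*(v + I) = v^4 - 7*I*v^3 - 9*v^2 - 7*I*v - 10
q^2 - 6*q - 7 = (q - 7)*(q + 1)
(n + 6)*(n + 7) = n^2 + 13*n + 42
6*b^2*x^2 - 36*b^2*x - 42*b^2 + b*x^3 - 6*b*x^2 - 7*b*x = (6*b + x)*(x - 7)*(b*x + b)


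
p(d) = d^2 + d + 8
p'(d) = 2*d + 1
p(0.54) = 8.83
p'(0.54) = 2.08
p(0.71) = 9.21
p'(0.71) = 2.42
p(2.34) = 15.82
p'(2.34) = 5.68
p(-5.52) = 32.95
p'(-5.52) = -10.04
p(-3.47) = 16.57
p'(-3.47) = -5.94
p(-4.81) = 26.33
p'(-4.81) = -8.62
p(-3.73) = 18.18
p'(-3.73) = -6.46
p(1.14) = 10.44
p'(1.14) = 3.28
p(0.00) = 8.00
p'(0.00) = 1.00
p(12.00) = 164.00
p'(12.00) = 25.00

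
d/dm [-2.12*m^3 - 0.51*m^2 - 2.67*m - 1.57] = -6.36*m^2 - 1.02*m - 2.67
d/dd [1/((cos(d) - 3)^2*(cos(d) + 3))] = 3*(cos(d) + 1)*sin(d)/((cos(d) - 3)^3*(cos(d) + 3)^2)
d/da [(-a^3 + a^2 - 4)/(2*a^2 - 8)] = a^2*(12 - a^2)/(2*(a^4 - 8*a^2 + 16))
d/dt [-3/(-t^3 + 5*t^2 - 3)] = 3*t*(10 - 3*t)/(t^3 - 5*t^2 + 3)^2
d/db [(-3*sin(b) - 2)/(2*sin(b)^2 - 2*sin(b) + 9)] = (6*sin(b)^2 + 8*sin(b) - 31)*cos(b)/(-2*sin(b) - cos(2*b) + 10)^2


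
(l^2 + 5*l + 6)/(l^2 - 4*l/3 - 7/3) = 3*(l^2 + 5*l + 6)/(3*l^2 - 4*l - 7)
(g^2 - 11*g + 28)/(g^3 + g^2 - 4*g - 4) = (g^2 - 11*g + 28)/(g^3 + g^2 - 4*g - 4)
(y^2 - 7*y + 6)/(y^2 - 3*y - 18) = (y - 1)/(y + 3)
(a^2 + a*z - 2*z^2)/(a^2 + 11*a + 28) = (a^2 + a*z - 2*z^2)/(a^2 + 11*a + 28)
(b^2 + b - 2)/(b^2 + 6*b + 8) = (b - 1)/(b + 4)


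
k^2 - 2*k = k*(k - 2)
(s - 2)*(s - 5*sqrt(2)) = s^2 - 5*sqrt(2)*s - 2*s + 10*sqrt(2)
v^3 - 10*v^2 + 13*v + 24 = (v - 8)*(v - 3)*(v + 1)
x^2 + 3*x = x*(x + 3)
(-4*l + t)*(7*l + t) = -28*l^2 + 3*l*t + t^2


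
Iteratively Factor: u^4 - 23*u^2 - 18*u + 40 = (u - 1)*(u^3 + u^2 - 22*u - 40) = (u - 1)*(u + 2)*(u^2 - u - 20) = (u - 1)*(u + 2)*(u + 4)*(u - 5)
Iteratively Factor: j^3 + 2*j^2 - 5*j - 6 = (j + 3)*(j^2 - j - 2) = (j - 2)*(j + 3)*(j + 1)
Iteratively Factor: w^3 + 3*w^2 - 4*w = (w - 1)*(w^2 + 4*w) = (w - 1)*(w + 4)*(w)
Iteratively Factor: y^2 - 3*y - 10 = (y + 2)*(y - 5)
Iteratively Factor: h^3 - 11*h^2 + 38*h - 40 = (h - 2)*(h^2 - 9*h + 20) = (h - 5)*(h - 2)*(h - 4)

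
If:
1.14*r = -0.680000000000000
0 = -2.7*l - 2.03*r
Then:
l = 0.45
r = -0.60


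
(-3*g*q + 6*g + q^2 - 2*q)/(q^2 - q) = (-3*g*q + 6*g + q^2 - 2*q)/(q*(q - 1))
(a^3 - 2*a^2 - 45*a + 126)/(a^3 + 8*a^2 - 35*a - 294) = (a - 3)/(a + 7)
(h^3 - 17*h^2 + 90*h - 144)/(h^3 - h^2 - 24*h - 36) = (h^2 - 11*h + 24)/(h^2 + 5*h + 6)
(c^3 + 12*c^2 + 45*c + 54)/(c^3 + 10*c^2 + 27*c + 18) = (c + 3)/(c + 1)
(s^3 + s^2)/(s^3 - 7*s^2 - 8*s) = s/(s - 8)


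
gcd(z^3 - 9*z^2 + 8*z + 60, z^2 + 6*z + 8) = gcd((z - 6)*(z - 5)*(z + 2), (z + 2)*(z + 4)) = z + 2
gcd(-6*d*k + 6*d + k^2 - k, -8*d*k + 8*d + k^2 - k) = k - 1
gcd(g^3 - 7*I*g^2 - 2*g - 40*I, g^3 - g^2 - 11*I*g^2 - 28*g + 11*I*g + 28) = g - 4*I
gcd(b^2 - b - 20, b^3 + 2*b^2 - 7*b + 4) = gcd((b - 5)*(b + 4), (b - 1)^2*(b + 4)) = b + 4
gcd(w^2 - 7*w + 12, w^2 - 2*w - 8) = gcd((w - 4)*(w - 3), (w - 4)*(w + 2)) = w - 4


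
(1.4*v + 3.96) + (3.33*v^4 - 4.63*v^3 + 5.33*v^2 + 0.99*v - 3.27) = 3.33*v^4 - 4.63*v^3 + 5.33*v^2 + 2.39*v + 0.69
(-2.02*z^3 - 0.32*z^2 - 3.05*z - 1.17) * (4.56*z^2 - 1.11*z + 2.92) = -9.2112*z^5 + 0.783000000000001*z^4 - 19.4512*z^3 - 2.8841*z^2 - 7.6073*z - 3.4164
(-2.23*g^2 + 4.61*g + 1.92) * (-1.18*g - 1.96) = 2.6314*g^3 - 1.069*g^2 - 11.3012*g - 3.7632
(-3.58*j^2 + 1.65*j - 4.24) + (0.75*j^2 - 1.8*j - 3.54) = -2.83*j^2 - 0.15*j - 7.78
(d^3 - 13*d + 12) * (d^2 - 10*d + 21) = d^5 - 10*d^4 + 8*d^3 + 142*d^2 - 393*d + 252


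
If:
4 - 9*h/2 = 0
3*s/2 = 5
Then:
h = 8/9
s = 10/3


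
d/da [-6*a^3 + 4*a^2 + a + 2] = -18*a^2 + 8*a + 1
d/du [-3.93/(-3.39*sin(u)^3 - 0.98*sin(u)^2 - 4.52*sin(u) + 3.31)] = (-7.7028*sin(u) + 19.98405*cos(2*u) - 37.74765)*cos(u)/(3.39*sin(u)^3 + 0.98*sin(u)^2 + 4.52*sin(u) - 3.31)^2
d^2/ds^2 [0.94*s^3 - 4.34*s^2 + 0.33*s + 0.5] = 5.64*s - 8.68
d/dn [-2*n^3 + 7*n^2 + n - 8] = -6*n^2 + 14*n + 1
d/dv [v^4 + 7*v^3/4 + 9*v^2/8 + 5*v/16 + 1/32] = 4*v^3 + 21*v^2/4 + 9*v/4 + 5/16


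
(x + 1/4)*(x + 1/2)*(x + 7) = x^3 + 31*x^2/4 + 43*x/8 + 7/8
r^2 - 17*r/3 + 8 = (r - 3)*(r - 8/3)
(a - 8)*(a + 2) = a^2 - 6*a - 16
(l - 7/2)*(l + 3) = l^2 - l/2 - 21/2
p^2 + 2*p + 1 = (p + 1)^2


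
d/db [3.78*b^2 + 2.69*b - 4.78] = 7.56*b + 2.69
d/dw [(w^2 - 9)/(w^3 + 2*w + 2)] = (2*w*(w^3 + 2*w + 2) - (w^2 - 9)*(3*w^2 + 2))/(w^3 + 2*w + 2)^2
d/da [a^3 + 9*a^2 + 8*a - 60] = 3*a^2 + 18*a + 8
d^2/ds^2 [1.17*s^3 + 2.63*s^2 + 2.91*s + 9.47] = 7.02*s + 5.26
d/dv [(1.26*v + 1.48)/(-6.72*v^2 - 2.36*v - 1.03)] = (8.4672*v^2 + 19.8912*v + 2.195)/(45.1584*v^4 + 31.7184*v^3 + 19.4128*v^2 + 4.8616*v + 1.0609)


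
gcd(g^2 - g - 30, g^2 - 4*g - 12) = g - 6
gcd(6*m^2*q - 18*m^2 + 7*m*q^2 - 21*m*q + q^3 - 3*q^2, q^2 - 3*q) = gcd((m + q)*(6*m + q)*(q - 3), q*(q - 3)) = q - 3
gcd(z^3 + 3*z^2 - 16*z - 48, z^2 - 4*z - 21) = z + 3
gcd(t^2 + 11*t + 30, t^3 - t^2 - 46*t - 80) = t + 5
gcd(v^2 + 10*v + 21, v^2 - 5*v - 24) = v + 3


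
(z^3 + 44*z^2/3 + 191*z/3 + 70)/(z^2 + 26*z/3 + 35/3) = z + 6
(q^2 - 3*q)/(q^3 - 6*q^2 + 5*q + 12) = q/(q^2 - 3*q - 4)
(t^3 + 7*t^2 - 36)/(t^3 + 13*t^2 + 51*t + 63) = (t^2 + 4*t - 12)/(t^2 + 10*t + 21)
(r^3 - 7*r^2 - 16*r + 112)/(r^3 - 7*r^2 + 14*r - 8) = (r^2 - 3*r - 28)/(r^2 - 3*r + 2)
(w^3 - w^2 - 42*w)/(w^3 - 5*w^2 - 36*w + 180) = w*(w - 7)/(w^2 - 11*w + 30)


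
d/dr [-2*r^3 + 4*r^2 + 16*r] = -6*r^2 + 8*r + 16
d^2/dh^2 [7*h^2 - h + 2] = 14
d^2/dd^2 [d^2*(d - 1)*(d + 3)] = 12*d^2 + 12*d - 6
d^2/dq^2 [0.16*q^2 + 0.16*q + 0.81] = 0.320000000000000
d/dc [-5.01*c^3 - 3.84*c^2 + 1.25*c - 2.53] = -15.03*c^2 - 7.68*c + 1.25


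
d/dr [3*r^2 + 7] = 6*r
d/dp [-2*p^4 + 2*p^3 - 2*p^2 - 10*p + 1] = -8*p^3 + 6*p^2 - 4*p - 10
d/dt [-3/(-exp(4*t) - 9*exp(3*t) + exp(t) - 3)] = (-12*exp(3*t) - 81*exp(2*t) + 3)*exp(t)/(exp(4*t) + 9*exp(3*t) - exp(t) + 3)^2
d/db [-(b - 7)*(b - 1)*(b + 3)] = -3*b^2 + 10*b + 17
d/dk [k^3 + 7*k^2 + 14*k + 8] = 3*k^2 + 14*k + 14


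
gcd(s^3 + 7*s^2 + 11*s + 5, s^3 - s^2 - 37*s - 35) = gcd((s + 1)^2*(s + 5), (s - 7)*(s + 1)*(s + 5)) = s^2 + 6*s + 5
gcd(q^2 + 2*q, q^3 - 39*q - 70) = q + 2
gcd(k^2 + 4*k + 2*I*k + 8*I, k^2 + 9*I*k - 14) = k + 2*I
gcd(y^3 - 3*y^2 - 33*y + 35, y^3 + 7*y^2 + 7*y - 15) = y^2 + 4*y - 5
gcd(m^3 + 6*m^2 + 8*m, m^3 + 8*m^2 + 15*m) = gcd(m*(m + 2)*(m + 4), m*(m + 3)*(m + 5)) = m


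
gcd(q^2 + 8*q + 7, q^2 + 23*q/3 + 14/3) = q + 7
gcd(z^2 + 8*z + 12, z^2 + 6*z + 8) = z + 2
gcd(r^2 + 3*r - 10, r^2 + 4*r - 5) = r + 5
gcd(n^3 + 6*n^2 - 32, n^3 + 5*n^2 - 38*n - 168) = n + 4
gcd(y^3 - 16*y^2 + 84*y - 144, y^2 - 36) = y - 6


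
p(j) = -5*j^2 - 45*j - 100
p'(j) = -10*j - 45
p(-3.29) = -6.07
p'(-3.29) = -12.10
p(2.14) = -219.20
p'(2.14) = -66.40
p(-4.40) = 1.20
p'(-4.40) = -1.00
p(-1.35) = -48.36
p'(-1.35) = -31.50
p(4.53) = -406.45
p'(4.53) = -90.30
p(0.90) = -144.55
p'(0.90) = -54.00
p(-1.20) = -53.20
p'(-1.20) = -33.00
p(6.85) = -642.86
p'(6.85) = -113.50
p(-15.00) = -550.00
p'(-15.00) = 105.00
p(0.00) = -100.00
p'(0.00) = -45.00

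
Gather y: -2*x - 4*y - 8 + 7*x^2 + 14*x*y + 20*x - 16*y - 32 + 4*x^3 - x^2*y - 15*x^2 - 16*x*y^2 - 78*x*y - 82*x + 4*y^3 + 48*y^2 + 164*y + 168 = 4*x^3 - 8*x^2 - 64*x + 4*y^3 + y^2*(48 - 16*x) + y*(-x^2 - 64*x + 144) + 128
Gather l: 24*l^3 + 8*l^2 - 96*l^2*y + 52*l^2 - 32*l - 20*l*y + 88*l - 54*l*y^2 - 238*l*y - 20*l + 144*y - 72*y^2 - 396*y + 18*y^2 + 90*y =24*l^3 + l^2*(60 - 96*y) + l*(-54*y^2 - 258*y + 36) - 54*y^2 - 162*y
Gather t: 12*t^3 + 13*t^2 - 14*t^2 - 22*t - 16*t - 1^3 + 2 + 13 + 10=12*t^3 - t^2 - 38*t + 24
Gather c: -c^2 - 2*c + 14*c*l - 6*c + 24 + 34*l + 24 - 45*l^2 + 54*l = -c^2 + c*(14*l - 8) - 45*l^2 + 88*l + 48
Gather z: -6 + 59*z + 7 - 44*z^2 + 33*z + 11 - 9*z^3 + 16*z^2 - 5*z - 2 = -9*z^3 - 28*z^2 + 87*z + 10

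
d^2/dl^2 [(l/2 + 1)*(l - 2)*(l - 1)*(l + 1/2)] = 6*l^2 - 3*l/2 - 9/2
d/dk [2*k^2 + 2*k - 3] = 4*k + 2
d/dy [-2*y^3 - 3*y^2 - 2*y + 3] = -6*y^2 - 6*y - 2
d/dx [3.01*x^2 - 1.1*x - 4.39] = 6.02*x - 1.1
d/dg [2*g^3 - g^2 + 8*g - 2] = 6*g^2 - 2*g + 8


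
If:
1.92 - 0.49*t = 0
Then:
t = 3.92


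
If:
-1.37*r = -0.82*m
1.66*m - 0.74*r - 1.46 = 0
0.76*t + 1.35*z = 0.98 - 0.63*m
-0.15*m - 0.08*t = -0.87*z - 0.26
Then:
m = 1.20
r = 0.72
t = 0.39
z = -0.06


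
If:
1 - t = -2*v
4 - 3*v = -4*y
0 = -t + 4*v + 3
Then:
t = -1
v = -1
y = -7/4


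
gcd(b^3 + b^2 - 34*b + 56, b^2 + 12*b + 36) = 1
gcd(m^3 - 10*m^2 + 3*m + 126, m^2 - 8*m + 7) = m - 7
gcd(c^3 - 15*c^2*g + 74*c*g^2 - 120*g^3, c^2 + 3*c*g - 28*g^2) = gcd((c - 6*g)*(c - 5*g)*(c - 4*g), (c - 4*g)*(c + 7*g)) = c - 4*g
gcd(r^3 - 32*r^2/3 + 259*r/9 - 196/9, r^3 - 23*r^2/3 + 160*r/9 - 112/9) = r^2 - 11*r/3 + 28/9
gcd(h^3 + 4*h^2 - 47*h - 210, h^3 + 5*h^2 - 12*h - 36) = h + 6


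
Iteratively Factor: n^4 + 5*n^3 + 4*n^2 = (n)*(n^3 + 5*n^2 + 4*n) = n*(n + 1)*(n^2 + 4*n) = n*(n + 1)*(n + 4)*(n)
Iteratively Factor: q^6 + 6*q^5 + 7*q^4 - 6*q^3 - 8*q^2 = (q + 4)*(q^5 + 2*q^4 - q^3 - 2*q^2) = (q - 1)*(q + 4)*(q^4 + 3*q^3 + 2*q^2) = (q - 1)*(q + 1)*(q + 4)*(q^3 + 2*q^2) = q*(q - 1)*(q + 1)*(q + 4)*(q^2 + 2*q) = q^2*(q - 1)*(q + 1)*(q + 4)*(q + 2)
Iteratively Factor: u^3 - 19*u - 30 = (u + 2)*(u^2 - 2*u - 15) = (u - 5)*(u + 2)*(u + 3)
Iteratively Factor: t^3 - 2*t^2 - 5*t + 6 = (t - 3)*(t^2 + t - 2) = (t - 3)*(t - 1)*(t + 2)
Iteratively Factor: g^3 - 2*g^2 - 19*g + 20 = (g - 5)*(g^2 + 3*g - 4) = (g - 5)*(g + 4)*(g - 1)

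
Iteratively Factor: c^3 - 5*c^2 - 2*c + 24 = (c + 2)*(c^2 - 7*c + 12) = (c - 3)*(c + 2)*(c - 4)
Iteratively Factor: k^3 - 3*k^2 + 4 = (k + 1)*(k^2 - 4*k + 4) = (k - 2)*(k + 1)*(k - 2)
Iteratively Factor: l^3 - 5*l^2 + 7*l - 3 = (l - 1)*(l^2 - 4*l + 3) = (l - 3)*(l - 1)*(l - 1)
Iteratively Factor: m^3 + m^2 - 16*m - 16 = (m + 1)*(m^2 - 16) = (m - 4)*(m + 1)*(m + 4)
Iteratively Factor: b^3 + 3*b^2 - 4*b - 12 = (b + 3)*(b^2 - 4) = (b + 2)*(b + 3)*(b - 2)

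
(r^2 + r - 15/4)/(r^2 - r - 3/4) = (2*r + 5)/(2*r + 1)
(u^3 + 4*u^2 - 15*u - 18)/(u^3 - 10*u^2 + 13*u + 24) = (u + 6)/(u - 8)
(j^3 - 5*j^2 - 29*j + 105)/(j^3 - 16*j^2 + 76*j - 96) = (j^3 - 5*j^2 - 29*j + 105)/(j^3 - 16*j^2 + 76*j - 96)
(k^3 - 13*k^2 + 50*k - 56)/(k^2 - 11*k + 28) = k - 2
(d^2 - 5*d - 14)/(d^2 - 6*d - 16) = (d - 7)/(d - 8)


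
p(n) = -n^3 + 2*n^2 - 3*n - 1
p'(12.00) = -387.00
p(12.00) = -1477.00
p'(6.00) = -87.00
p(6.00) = -163.00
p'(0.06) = -2.77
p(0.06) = -1.17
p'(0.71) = -1.67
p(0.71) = -2.48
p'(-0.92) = -9.22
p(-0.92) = 4.23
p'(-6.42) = -152.33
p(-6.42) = 365.30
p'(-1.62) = -17.35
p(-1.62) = 13.36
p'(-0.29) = -4.41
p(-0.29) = 0.06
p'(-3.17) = -45.83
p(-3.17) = 60.46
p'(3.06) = -18.85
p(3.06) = -20.11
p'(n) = -3*n^2 + 4*n - 3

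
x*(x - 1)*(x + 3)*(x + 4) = x^4 + 6*x^3 + 5*x^2 - 12*x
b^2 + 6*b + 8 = (b + 2)*(b + 4)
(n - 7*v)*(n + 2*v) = n^2 - 5*n*v - 14*v^2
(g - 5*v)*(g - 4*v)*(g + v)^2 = g^4 - 7*g^3*v + 3*g^2*v^2 + 31*g*v^3 + 20*v^4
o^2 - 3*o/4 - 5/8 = (o - 5/4)*(o + 1/2)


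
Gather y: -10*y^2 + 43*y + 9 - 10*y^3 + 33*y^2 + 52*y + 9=-10*y^3 + 23*y^2 + 95*y + 18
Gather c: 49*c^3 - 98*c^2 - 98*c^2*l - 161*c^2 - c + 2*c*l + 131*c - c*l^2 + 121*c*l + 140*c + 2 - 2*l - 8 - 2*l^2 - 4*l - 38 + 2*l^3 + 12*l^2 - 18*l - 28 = 49*c^3 + c^2*(-98*l - 259) + c*(-l^2 + 123*l + 270) + 2*l^3 + 10*l^2 - 24*l - 72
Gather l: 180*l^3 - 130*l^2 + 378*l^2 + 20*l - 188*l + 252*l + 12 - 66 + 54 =180*l^3 + 248*l^2 + 84*l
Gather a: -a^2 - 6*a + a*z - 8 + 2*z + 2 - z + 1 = -a^2 + a*(z - 6) + z - 5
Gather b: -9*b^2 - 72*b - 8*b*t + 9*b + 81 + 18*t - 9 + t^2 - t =-9*b^2 + b*(-8*t - 63) + t^2 + 17*t + 72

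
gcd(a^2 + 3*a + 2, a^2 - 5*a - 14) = a + 2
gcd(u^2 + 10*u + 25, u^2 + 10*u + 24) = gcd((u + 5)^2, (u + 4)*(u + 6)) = 1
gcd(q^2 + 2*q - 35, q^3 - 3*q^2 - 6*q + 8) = 1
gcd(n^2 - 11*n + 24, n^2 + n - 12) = n - 3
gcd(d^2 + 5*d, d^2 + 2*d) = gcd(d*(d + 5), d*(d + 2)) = d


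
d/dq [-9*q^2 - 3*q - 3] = -18*q - 3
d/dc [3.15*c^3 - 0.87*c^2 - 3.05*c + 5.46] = 9.45*c^2 - 1.74*c - 3.05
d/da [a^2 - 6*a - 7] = 2*a - 6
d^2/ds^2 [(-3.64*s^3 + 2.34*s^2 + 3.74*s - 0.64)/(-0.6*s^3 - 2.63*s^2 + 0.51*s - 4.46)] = (-13.17264*s^6 - 1.39536000000003*s^5 - 153.82944*s^4 - 39.9795120000001*s^3 + 260.493864*s^2 + 682.222824*s - 124.787912)/(0.216*s^9 + 2.8404*s^8 + 11.89962*s^7 + 18.179567*s^6 + 32.112603*s^5 + 86.411751*s^4 - 0.220958999999998*s^3 + 160.424862*s^2 - 30.434148*s + 88.716536)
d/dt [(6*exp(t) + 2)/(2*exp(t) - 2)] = -1/sinh(t/2)^2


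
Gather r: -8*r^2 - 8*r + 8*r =-8*r^2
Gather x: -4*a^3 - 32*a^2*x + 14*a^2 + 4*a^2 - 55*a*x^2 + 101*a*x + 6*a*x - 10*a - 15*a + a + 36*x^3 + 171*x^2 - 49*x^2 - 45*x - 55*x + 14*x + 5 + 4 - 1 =-4*a^3 + 18*a^2 - 24*a + 36*x^3 + x^2*(122 - 55*a) + x*(-32*a^2 + 107*a - 86) + 8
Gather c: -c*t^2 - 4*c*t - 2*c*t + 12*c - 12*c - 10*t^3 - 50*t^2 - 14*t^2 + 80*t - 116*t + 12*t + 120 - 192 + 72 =c*(-t^2 - 6*t) - 10*t^3 - 64*t^2 - 24*t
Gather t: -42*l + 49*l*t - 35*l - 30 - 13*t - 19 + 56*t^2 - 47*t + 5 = -77*l + 56*t^2 + t*(49*l - 60) - 44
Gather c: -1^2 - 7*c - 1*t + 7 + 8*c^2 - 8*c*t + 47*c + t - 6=8*c^2 + c*(40 - 8*t)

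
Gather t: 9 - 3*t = 9 - 3*t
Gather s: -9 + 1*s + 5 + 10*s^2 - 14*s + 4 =10*s^2 - 13*s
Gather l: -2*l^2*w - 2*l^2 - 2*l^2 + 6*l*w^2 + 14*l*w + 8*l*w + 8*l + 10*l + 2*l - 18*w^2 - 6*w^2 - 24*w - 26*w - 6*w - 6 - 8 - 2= l^2*(-2*w - 4) + l*(6*w^2 + 22*w + 20) - 24*w^2 - 56*w - 16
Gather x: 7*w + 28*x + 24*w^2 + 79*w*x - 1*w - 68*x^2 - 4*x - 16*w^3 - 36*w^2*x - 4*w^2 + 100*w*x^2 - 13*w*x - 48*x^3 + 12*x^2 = -16*w^3 + 20*w^2 + 6*w - 48*x^3 + x^2*(100*w - 56) + x*(-36*w^2 + 66*w + 24)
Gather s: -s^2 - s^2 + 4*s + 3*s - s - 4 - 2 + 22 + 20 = -2*s^2 + 6*s + 36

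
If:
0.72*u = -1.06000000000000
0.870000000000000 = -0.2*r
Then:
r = -4.35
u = -1.47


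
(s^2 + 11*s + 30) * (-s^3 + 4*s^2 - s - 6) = -s^5 - 7*s^4 + 13*s^3 + 103*s^2 - 96*s - 180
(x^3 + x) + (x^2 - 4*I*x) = x^3 + x^2 + x - 4*I*x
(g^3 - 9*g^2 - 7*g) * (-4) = -4*g^3 + 36*g^2 + 28*g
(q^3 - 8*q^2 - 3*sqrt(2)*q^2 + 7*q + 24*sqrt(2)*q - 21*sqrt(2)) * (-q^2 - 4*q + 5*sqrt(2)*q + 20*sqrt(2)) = -q^5 + 4*q^4 + 8*sqrt(2)*q^4 - 32*sqrt(2)*q^3 - 5*q^3 - 200*sqrt(2)*q^2 + 92*q^2 + 224*sqrt(2)*q + 750*q - 840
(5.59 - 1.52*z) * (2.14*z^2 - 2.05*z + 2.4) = -3.2528*z^3 + 15.0786*z^2 - 15.1075*z + 13.416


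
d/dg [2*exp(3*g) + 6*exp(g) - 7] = 6*(exp(2*g) + 1)*exp(g)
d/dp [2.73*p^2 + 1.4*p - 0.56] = 5.46*p + 1.4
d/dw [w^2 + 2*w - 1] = 2*w + 2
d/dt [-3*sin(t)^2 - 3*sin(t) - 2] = -3*sin(2*t) - 3*cos(t)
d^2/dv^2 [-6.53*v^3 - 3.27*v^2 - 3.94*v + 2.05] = -39.18*v - 6.54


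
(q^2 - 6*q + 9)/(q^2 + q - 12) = (q - 3)/(q + 4)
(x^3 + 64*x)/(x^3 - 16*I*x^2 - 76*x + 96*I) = x*(x + 8*I)/(x^2 - 8*I*x - 12)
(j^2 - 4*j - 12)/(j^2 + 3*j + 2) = (j - 6)/(j + 1)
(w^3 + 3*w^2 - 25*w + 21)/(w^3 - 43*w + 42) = (w - 3)/(w - 6)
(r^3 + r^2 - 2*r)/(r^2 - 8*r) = (r^2 + r - 2)/(r - 8)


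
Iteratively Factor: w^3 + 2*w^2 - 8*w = (w - 2)*(w^2 + 4*w) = (w - 2)*(w + 4)*(w)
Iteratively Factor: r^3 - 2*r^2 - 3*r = (r + 1)*(r^2 - 3*r) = (r - 3)*(r + 1)*(r)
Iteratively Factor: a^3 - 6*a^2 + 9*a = (a)*(a^2 - 6*a + 9) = a*(a - 3)*(a - 3)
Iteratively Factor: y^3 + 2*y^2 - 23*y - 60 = (y + 3)*(y^2 - y - 20) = (y - 5)*(y + 3)*(y + 4)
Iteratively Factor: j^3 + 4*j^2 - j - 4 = (j + 1)*(j^2 + 3*j - 4) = (j - 1)*(j + 1)*(j + 4)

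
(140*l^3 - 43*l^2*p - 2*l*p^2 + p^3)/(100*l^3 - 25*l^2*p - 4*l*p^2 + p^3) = (7*l + p)/(5*l + p)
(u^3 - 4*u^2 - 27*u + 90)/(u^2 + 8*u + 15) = (u^2 - 9*u + 18)/(u + 3)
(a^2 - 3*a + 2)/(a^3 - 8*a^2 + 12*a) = (a - 1)/(a*(a - 6))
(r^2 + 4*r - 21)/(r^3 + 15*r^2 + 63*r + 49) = (r - 3)/(r^2 + 8*r + 7)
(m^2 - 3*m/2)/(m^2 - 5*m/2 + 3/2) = m/(m - 1)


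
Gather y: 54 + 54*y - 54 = 54*y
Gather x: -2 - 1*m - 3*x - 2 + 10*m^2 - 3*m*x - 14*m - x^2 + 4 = 10*m^2 - 15*m - x^2 + x*(-3*m - 3)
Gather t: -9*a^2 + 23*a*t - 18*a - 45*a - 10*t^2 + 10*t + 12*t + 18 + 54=-9*a^2 - 63*a - 10*t^2 + t*(23*a + 22) + 72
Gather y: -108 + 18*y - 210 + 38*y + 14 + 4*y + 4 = 60*y - 300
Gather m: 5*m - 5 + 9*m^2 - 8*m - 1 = 9*m^2 - 3*m - 6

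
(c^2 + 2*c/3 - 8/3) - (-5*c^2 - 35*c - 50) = 6*c^2 + 107*c/3 + 142/3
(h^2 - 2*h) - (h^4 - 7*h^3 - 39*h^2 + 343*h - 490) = -h^4 + 7*h^3 + 40*h^2 - 345*h + 490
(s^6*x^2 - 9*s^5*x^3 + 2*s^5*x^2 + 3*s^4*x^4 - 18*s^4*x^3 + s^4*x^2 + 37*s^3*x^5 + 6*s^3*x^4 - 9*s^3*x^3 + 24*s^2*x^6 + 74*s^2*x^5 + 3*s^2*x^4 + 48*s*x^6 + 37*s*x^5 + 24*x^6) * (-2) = -2*s^6*x^2 + 18*s^5*x^3 - 4*s^5*x^2 - 6*s^4*x^4 + 36*s^4*x^3 - 2*s^4*x^2 - 74*s^3*x^5 - 12*s^3*x^4 + 18*s^3*x^3 - 48*s^2*x^6 - 148*s^2*x^5 - 6*s^2*x^4 - 96*s*x^6 - 74*s*x^5 - 48*x^6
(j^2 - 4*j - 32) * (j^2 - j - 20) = j^4 - 5*j^3 - 48*j^2 + 112*j + 640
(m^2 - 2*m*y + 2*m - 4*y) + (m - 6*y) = m^2 - 2*m*y + 3*m - 10*y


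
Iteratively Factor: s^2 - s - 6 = (s + 2)*(s - 3)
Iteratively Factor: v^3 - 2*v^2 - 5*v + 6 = (v - 1)*(v^2 - v - 6) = (v - 3)*(v - 1)*(v + 2)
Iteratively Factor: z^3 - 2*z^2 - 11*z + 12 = (z - 1)*(z^2 - z - 12) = (z - 1)*(z + 3)*(z - 4)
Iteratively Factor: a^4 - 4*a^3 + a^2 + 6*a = (a + 1)*(a^3 - 5*a^2 + 6*a) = a*(a + 1)*(a^2 - 5*a + 6) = a*(a - 3)*(a + 1)*(a - 2)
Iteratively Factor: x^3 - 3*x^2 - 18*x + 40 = (x - 2)*(x^2 - x - 20) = (x - 5)*(x - 2)*(x + 4)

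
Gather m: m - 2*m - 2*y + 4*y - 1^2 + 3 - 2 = -m + 2*y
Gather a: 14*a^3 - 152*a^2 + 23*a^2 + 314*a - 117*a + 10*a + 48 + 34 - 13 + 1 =14*a^3 - 129*a^2 + 207*a + 70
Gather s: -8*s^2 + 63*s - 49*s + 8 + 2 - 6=-8*s^2 + 14*s + 4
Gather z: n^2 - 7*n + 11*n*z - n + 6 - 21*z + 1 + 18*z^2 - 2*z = n^2 - 8*n + 18*z^2 + z*(11*n - 23) + 7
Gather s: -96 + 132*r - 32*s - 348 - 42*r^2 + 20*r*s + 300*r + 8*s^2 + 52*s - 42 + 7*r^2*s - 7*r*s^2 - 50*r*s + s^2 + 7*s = -42*r^2 + 432*r + s^2*(9 - 7*r) + s*(7*r^2 - 30*r + 27) - 486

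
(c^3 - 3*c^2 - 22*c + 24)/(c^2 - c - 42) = (-c^3 + 3*c^2 + 22*c - 24)/(-c^2 + c + 42)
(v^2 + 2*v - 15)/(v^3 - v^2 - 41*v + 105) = (v + 5)/(v^2 + 2*v - 35)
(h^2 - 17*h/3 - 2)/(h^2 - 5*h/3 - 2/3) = (h - 6)/(h - 2)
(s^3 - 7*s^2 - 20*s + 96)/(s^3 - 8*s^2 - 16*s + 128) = (s - 3)/(s - 4)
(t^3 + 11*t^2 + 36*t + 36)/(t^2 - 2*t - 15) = (t^2 + 8*t + 12)/(t - 5)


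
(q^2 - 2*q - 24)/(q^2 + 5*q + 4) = (q - 6)/(q + 1)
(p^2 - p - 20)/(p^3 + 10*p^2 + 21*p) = (p^2 - p - 20)/(p*(p^2 + 10*p + 21))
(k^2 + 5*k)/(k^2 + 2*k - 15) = k/(k - 3)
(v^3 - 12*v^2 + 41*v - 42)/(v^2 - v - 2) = (v^2 - 10*v + 21)/(v + 1)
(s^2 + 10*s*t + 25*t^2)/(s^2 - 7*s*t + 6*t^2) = (s^2 + 10*s*t + 25*t^2)/(s^2 - 7*s*t + 6*t^2)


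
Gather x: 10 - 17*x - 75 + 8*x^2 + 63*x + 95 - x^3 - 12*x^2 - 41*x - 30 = -x^3 - 4*x^2 + 5*x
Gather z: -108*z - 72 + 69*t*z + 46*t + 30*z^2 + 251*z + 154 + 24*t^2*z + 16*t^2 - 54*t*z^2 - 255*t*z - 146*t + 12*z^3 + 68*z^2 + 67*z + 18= 16*t^2 - 100*t + 12*z^3 + z^2*(98 - 54*t) + z*(24*t^2 - 186*t + 210) + 100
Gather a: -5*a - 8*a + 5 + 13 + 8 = 26 - 13*a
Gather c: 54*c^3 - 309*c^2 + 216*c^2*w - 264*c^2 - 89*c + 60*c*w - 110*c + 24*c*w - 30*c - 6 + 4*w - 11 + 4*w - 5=54*c^3 + c^2*(216*w - 573) + c*(84*w - 229) + 8*w - 22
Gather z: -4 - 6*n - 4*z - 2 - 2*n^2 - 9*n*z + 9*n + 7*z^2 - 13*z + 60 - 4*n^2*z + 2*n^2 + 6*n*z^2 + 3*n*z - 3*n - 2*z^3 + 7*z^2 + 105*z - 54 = -2*z^3 + z^2*(6*n + 14) + z*(-4*n^2 - 6*n + 88)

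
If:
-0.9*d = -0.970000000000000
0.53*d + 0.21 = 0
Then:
No Solution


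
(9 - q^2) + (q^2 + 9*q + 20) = 9*q + 29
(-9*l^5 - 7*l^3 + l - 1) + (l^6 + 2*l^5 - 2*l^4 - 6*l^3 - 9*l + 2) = l^6 - 7*l^5 - 2*l^4 - 13*l^3 - 8*l + 1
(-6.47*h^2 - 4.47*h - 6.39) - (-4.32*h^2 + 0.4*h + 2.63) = -2.15*h^2 - 4.87*h - 9.02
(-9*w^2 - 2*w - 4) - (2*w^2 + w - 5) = -11*w^2 - 3*w + 1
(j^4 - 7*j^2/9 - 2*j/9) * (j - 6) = j^5 - 6*j^4 - 7*j^3/9 + 40*j^2/9 + 4*j/3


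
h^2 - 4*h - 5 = (h - 5)*(h + 1)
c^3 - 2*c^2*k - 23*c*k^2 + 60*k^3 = (c - 4*k)*(c - 3*k)*(c + 5*k)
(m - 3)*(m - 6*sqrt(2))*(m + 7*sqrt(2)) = m^3 - 3*m^2 + sqrt(2)*m^2 - 84*m - 3*sqrt(2)*m + 252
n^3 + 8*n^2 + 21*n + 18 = (n + 2)*(n + 3)^2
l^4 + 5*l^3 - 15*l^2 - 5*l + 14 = (l - 2)*(l - 1)*(l + 1)*(l + 7)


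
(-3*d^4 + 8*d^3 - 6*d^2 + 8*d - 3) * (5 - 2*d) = 6*d^5 - 31*d^4 + 52*d^3 - 46*d^2 + 46*d - 15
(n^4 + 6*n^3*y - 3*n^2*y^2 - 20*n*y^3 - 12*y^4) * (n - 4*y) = n^5 + 2*n^4*y - 27*n^3*y^2 - 8*n^2*y^3 + 68*n*y^4 + 48*y^5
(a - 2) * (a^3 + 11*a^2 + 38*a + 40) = a^4 + 9*a^3 + 16*a^2 - 36*a - 80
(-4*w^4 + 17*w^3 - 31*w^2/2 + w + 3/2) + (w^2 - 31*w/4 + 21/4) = -4*w^4 + 17*w^3 - 29*w^2/2 - 27*w/4 + 27/4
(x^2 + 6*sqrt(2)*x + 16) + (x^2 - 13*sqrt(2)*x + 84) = 2*x^2 - 7*sqrt(2)*x + 100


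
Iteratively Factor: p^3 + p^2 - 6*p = (p - 2)*(p^2 + 3*p) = p*(p - 2)*(p + 3)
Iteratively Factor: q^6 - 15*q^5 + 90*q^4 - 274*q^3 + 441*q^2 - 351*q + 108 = (q - 3)*(q^5 - 12*q^4 + 54*q^3 - 112*q^2 + 105*q - 36) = (q - 3)^2*(q^4 - 9*q^3 + 27*q^2 - 31*q + 12) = (q - 4)*(q - 3)^2*(q^3 - 5*q^2 + 7*q - 3) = (q - 4)*(q - 3)^2*(q - 1)*(q^2 - 4*q + 3) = (q - 4)*(q - 3)^3*(q - 1)*(q - 1)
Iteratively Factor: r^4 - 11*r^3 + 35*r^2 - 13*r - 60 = (r - 5)*(r^3 - 6*r^2 + 5*r + 12) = (r - 5)*(r - 3)*(r^2 - 3*r - 4) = (r - 5)*(r - 4)*(r - 3)*(r + 1)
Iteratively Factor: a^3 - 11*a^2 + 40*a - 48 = (a - 3)*(a^2 - 8*a + 16) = (a - 4)*(a - 3)*(a - 4)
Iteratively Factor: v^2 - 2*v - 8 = (v - 4)*(v + 2)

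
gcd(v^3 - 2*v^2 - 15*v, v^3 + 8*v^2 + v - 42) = v + 3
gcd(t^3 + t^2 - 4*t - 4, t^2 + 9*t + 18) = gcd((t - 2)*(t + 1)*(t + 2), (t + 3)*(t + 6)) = 1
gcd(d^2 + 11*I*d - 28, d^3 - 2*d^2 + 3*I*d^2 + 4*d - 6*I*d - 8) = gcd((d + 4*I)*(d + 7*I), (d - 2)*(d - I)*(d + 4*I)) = d + 4*I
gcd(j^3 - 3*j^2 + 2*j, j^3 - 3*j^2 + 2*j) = j^3 - 3*j^2 + 2*j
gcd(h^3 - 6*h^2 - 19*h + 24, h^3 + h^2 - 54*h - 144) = h^2 - 5*h - 24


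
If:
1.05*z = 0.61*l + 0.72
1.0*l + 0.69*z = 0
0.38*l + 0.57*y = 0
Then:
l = -0.34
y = 0.23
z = 0.49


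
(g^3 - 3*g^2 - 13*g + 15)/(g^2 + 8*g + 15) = (g^2 - 6*g + 5)/(g + 5)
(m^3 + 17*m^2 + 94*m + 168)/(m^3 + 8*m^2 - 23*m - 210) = (m + 4)/(m - 5)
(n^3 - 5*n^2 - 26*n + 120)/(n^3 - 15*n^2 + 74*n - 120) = (n + 5)/(n - 5)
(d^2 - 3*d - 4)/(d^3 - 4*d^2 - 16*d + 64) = (d + 1)/(d^2 - 16)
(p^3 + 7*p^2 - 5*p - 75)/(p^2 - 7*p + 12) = (p^2 + 10*p + 25)/(p - 4)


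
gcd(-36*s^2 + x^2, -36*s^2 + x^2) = -36*s^2 + x^2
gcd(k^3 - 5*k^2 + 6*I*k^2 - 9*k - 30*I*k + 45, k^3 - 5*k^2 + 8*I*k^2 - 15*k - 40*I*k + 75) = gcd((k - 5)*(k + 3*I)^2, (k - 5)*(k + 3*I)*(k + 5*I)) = k^2 + k*(-5 + 3*I) - 15*I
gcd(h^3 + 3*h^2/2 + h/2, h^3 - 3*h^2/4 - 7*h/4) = h^2 + h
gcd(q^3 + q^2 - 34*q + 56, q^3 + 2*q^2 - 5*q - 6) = q - 2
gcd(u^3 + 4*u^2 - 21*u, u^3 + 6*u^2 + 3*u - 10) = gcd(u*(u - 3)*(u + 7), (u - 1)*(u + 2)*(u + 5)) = 1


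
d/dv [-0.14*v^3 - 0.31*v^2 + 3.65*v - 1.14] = -0.42*v^2 - 0.62*v + 3.65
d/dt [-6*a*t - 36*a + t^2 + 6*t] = -6*a + 2*t + 6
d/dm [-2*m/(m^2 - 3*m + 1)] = 2*(m^2 - 1)/(m^4 - 6*m^3 + 11*m^2 - 6*m + 1)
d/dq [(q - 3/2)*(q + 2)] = 2*q + 1/2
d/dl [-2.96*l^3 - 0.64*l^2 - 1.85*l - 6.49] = -8.88*l^2 - 1.28*l - 1.85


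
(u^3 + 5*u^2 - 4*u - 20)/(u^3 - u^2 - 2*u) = (u^2 + 7*u + 10)/(u*(u + 1))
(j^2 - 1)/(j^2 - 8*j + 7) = (j + 1)/(j - 7)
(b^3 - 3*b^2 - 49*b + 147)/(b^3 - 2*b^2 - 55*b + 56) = (b^2 - 10*b + 21)/(b^2 - 9*b + 8)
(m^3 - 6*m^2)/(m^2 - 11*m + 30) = m^2/(m - 5)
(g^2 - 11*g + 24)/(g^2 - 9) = (g - 8)/(g + 3)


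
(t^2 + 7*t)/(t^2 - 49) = t/(t - 7)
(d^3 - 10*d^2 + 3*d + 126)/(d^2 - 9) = (d^2 - 13*d + 42)/(d - 3)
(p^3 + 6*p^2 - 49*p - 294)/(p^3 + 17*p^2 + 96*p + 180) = (p^2 - 49)/(p^2 + 11*p + 30)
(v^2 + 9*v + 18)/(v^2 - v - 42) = (v + 3)/(v - 7)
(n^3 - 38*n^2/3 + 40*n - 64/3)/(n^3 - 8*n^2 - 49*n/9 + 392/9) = 3*(3*n^2 - 14*n + 8)/(9*n^2 - 49)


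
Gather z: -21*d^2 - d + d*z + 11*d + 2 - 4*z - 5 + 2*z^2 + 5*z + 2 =-21*d^2 + 10*d + 2*z^2 + z*(d + 1) - 1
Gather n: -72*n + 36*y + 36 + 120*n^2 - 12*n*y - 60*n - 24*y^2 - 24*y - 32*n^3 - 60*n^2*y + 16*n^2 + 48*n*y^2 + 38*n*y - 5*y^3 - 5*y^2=-32*n^3 + n^2*(136 - 60*y) + n*(48*y^2 + 26*y - 132) - 5*y^3 - 29*y^2 + 12*y + 36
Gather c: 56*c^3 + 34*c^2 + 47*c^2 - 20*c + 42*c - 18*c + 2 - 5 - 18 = 56*c^3 + 81*c^2 + 4*c - 21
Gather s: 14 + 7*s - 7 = 7*s + 7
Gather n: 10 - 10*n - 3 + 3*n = 7 - 7*n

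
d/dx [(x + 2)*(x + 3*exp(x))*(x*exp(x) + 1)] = (x + 1)*(x + 2)*(x + 3*exp(x))*exp(x) + (x + 2)*(x*exp(x) + 1)*(3*exp(x) + 1) + (x + 3*exp(x))*(x*exp(x) + 1)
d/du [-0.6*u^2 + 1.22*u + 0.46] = 1.22 - 1.2*u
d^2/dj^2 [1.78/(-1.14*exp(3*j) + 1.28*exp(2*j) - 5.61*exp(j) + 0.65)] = (-1.78*(3.42*exp(2*j) - 2.56*exp(j) + 5.61)*(6.84*exp(2*j) - 5.12*exp(j) + 11.22)*exp(j) + (18.2628*exp(2*j) - 9.1136*exp(j) + 9.9858)*(1.14*exp(3*j) - 1.28*exp(2*j) + 5.61*exp(j) - 0.65))*exp(j)/(1.14*exp(3*j) - 1.28*exp(2*j) + 5.61*exp(j) - 0.65)^3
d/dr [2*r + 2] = 2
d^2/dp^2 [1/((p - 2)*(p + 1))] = 2*((p - 2)^2 + (p - 2)*(p + 1) + (p + 1)^2)/((p - 2)^3*(p + 1)^3)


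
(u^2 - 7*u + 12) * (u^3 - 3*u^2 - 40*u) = u^5 - 10*u^4 - 7*u^3 + 244*u^2 - 480*u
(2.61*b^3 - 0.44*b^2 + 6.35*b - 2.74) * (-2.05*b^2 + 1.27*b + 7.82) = -5.3505*b^5 + 4.2167*b^4 + 6.8339*b^3 + 10.2407*b^2 + 46.1772*b - 21.4268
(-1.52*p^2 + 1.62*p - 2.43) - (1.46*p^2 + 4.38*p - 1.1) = -2.98*p^2 - 2.76*p - 1.33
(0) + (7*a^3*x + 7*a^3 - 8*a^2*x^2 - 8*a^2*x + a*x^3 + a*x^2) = 7*a^3*x + 7*a^3 - 8*a^2*x^2 - 8*a^2*x + a*x^3 + a*x^2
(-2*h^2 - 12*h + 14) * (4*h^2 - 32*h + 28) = -8*h^4 + 16*h^3 + 384*h^2 - 784*h + 392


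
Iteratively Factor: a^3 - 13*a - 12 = (a + 1)*(a^2 - a - 12) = (a - 4)*(a + 1)*(a + 3)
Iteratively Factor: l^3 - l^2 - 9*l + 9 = (l - 3)*(l^2 + 2*l - 3) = (l - 3)*(l - 1)*(l + 3)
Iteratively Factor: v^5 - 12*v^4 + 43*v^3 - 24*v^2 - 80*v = (v - 4)*(v^4 - 8*v^3 + 11*v^2 + 20*v) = (v - 5)*(v - 4)*(v^3 - 3*v^2 - 4*v) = (v - 5)*(v - 4)*(v + 1)*(v^2 - 4*v) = (v - 5)*(v - 4)^2*(v + 1)*(v)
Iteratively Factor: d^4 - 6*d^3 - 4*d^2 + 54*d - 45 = (d - 1)*(d^3 - 5*d^2 - 9*d + 45) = (d - 1)*(d + 3)*(d^2 - 8*d + 15) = (d - 5)*(d - 1)*(d + 3)*(d - 3)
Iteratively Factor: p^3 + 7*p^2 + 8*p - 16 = (p + 4)*(p^2 + 3*p - 4) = (p - 1)*(p + 4)*(p + 4)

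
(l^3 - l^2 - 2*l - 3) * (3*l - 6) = 3*l^4 - 9*l^3 + 3*l + 18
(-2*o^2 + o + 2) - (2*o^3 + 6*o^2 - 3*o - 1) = -2*o^3 - 8*o^2 + 4*o + 3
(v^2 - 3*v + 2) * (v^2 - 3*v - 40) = v^4 - 6*v^3 - 29*v^2 + 114*v - 80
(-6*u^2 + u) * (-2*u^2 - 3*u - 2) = 12*u^4 + 16*u^3 + 9*u^2 - 2*u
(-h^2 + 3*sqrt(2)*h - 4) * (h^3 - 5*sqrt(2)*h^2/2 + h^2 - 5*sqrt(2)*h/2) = -h^5 - h^4 + 11*sqrt(2)*h^4/2 - 19*h^3 + 11*sqrt(2)*h^3/2 - 19*h^2 + 10*sqrt(2)*h^2 + 10*sqrt(2)*h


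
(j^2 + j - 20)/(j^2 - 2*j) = (j^2 + j - 20)/(j*(j - 2))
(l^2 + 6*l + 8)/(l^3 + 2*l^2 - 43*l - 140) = (l + 2)/(l^2 - 2*l - 35)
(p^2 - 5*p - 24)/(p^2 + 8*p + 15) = (p - 8)/(p + 5)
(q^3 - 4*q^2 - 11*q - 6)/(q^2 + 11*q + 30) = (q^3 - 4*q^2 - 11*q - 6)/(q^2 + 11*q + 30)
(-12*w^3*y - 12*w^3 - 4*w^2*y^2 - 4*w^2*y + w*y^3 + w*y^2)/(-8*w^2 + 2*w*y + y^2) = w*(-12*w^2*y - 12*w^2 - 4*w*y^2 - 4*w*y + y^3 + y^2)/(-8*w^2 + 2*w*y + y^2)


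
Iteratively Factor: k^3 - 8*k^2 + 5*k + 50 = (k - 5)*(k^2 - 3*k - 10) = (k - 5)^2*(k + 2)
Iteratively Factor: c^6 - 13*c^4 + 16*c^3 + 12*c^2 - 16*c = (c - 1)*(c^5 + c^4 - 12*c^3 + 4*c^2 + 16*c) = c*(c - 1)*(c^4 + c^3 - 12*c^2 + 4*c + 16) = c*(c - 2)*(c - 1)*(c^3 + 3*c^2 - 6*c - 8) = c*(c - 2)*(c - 1)*(c + 1)*(c^2 + 2*c - 8) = c*(c - 2)^2*(c - 1)*(c + 1)*(c + 4)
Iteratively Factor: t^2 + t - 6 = (t + 3)*(t - 2)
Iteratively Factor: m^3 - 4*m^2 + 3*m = (m)*(m^2 - 4*m + 3) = m*(m - 3)*(m - 1)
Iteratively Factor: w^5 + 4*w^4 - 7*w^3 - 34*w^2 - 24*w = (w + 4)*(w^4 - 7*w^2 - 6*w) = w*(w + 4)*(w^3 - 7*w - 6) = w*(w - 3)*(w + 4)*(w^2 + 3*w + 2) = w*(w - 3)*(w + 2)*(w + 4)*(w + 1)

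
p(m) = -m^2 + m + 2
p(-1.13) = -0.41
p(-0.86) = 0.40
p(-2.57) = -7.17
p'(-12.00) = 25.00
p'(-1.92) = 4.84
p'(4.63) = -8.26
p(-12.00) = -154.00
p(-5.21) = -30.35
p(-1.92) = -3.61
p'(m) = 1 - 2*m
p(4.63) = -14.81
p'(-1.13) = 3.26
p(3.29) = -5.53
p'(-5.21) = 11.42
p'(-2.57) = 6.14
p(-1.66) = -2.42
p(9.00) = -70.00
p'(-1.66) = 4.32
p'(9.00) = -17.00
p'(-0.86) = 2.72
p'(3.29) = -5.58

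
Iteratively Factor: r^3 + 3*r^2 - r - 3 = (r + 1)*(r^2 + 2*r - 3) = (r + 1)*(r + 3)*(r - 1)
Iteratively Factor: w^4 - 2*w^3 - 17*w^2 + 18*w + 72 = (w - 4)*(w^3 + 2*w^2 - 9*w - 18) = (w - 4)*(w + 3)*(w^2 - w - 6) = (w - 4)*(w - 3)*(w + 3)*(w + 2)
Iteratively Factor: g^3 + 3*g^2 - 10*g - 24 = (g + 2)*(g^2 + g - 12) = (g - 3)*(g + 2)*(g + 4)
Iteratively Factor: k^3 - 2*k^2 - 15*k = (k)*(k^2 - 2*k - 15) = k*(k - 5)*(k + 3)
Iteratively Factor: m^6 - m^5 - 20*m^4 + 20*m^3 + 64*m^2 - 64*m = (m + 2)*(m^5 - 3*m^4 - 14*m^3 + 48*m^2 - 32*m) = (m - 4)*(m + 2)*(m^4 + m^3 - 10*m^2 + 8*m) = m*(m - 4)*(m + 2)*(m^3 + m^2 - 10*m + 8) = m*(m - 4)*(m + 2)*(m + 4)*(m^2 - 3*m + 2) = m*(m - 4)*(m - 2)*(m + 2)*(m + 4)*(m - 1)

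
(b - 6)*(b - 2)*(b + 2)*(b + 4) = b^4 - 2*b^3 - 28*b^2 + 8*b + 96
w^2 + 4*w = w*(w + 4)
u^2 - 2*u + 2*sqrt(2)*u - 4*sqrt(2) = (u - 2)*(u + 2*sqrt(2))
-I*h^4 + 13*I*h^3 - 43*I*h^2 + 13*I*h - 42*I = (h - 7)*(h - 6)*(h - I)*(-I*h + 1)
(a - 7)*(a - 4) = a^2 - 11*a + 28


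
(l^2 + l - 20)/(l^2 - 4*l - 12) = (-l^2 - l + 20)/(-l^2 + 4*l + 12)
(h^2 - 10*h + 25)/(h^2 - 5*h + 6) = (h^2 - 10*h + 25)/(h^2 - 5*h + 6)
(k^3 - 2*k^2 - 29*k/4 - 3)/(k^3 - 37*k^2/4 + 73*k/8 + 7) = 2*(2*k^2 - 5*k - 12)/(4*k^2 - 39*k + 56)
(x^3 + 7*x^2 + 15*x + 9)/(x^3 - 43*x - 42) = (x^2 + 6*x + 9)/(x^2 - x - 42)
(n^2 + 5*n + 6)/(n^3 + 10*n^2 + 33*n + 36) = (n + 2)/(n^2 + 7*n + 12)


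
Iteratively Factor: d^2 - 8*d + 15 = (d - 3)*(d - 5)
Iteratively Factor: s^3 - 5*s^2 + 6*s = (s)*(s^2 - 5*s + 6) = s*(s - 2)*(s - 3)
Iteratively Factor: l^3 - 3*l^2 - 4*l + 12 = (l + 2)*(l^2 - 5*l + 6) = (l - 2)*(l + 2)*(l - 3)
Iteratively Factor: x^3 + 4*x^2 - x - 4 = (x - 1)*(x^2 + 5*x + 4) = (x - 1)*(x + 4)*(x + 1)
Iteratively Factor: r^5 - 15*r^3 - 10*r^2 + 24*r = (r - 4)*(r^4 + 4*r^3 + r^2 - 6*r) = (r - 4)*(r + 2)*(r^3 + 2*r^2 - 3*r) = r*(r - 4)*(r + 2)*(r^2 + 2*r - 3) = r*(r - 4)*(r - 1)*(r + 2)*(r + 3)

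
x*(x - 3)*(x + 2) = x^3 - x^2 - 6*x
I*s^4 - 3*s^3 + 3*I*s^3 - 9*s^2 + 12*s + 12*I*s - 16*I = (s - 1)*(s + 4)*(s + 4*I)*(I*s + 1)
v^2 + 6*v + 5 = (v + 1)*(v + 5)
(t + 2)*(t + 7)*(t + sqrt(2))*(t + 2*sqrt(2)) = t^4 + 3*sqrt(2)*t^3 + 9*t^3 + 18*t^2 + 27*sqrt(2)*t^2 + 36*t + 42*sqrt(2)*t + 56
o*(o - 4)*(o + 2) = o^3 - 2*o^2 - 8*o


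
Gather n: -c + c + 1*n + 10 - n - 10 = 0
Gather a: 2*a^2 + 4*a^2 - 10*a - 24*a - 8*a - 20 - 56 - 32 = 6*a^2 - 42*a - 108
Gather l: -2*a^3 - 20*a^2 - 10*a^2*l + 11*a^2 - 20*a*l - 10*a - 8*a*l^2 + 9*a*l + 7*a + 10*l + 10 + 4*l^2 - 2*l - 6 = -2*a^3 - 9*a^2 - 3*a + l^2*(4 - 8*a) + l*(-10*a^2 - 11*a + 8) + 4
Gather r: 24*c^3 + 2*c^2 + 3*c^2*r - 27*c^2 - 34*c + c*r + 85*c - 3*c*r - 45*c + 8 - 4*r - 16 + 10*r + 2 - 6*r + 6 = 24*c^3 - 25*c^2 + 6*c + r*(3*c^2 - 2*c)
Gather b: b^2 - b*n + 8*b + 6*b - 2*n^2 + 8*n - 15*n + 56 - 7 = b^2 + b*(14 - n) - 2*n^2 - 7*n + 49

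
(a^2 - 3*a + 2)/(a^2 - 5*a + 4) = (a - 2)/(a - 4)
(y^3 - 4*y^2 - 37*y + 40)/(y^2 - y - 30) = (y^2 - 9*y + 8)/(y - 6)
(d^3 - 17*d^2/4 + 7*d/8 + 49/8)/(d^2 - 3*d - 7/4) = (4*d^2 - 3*d - 7)/(2*(2*d + 1))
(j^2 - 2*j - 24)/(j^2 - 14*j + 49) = (j^2 - 2*j - 24)/(j^2 - 14*j + 49)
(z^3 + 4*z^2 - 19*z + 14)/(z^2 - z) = z + 5 - 14/z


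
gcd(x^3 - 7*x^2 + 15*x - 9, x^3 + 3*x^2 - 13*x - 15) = x - 3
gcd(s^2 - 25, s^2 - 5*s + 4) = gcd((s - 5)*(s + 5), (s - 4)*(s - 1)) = 1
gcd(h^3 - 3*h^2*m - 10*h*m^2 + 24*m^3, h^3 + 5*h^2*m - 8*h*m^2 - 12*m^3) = h - 2*m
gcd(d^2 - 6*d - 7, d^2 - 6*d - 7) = d^2 - 6*d - 7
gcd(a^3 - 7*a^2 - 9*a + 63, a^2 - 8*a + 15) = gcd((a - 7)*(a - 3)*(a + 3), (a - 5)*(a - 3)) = a - 3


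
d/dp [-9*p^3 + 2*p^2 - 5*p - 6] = -27*p^2 + 4*p - 5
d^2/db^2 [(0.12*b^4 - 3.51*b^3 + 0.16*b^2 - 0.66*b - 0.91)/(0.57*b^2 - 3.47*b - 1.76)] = (0.077976*b^6 - 1.424088*b^5 + 7.94714399999998*b^4 - 79.639698*b^3 - 124.96797*b^2 - 58.408794*b - 14.687526)/(0.185193*b^6 - 3.382209*b^5 + 18.874467*b^4 - 20.895299*b^3 - 58.279056*b^2 - 32.246016*b - 5.451776)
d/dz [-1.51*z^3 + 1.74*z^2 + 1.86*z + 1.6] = -4.53*z^2 + 3.48*z + 1.86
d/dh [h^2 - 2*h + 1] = 2*h - 2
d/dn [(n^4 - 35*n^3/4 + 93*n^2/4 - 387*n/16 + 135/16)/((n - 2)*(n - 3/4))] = (8*n^3 - 56*n^2 + 128*n - 93)/(4*(n^2 - 4*n + 4))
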